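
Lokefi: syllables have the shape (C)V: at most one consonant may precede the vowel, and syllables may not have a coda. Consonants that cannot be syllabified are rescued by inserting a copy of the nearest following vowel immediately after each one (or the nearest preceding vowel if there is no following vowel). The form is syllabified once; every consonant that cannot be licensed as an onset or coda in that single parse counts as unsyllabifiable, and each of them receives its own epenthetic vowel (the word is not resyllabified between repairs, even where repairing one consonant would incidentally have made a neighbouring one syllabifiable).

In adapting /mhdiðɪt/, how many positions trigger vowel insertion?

3

The unsyllabifiable consonants are /m/, /h/, /t/; each receives one epenthetic vowel.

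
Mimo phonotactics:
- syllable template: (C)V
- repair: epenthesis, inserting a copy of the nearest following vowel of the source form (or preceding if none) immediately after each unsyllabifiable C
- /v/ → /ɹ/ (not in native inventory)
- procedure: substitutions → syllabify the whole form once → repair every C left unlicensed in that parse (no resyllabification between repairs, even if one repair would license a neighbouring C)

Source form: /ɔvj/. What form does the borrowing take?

Substitution: /v/ → /ɹ/, giving /ɔɹj/.
Syllabifying with onset maximization leaves /ɹ/, /j/ stranded (no codas are permitted; onsets are limited to one consonant).
Epenthesis after each stranded consonant: /ɹ/ → /ɹɔ/, /j/ → /jɔ/.

ɔɹɔjɔ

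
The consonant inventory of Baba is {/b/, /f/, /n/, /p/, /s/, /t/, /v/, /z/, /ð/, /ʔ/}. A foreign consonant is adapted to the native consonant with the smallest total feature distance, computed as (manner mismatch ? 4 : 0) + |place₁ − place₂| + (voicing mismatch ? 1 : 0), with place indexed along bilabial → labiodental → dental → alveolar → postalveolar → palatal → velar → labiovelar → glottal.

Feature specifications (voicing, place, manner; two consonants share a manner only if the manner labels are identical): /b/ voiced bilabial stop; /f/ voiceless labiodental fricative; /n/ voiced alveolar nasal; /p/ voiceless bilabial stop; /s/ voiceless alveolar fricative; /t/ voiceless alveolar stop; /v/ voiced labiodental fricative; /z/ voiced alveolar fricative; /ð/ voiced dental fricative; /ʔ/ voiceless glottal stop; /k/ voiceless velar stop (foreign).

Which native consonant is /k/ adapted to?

ʔ

/ʔ/ is closest: same manner (stop), place distance 2 (velar→glottal), same voicing; total 2. Next closest is /t/ at distance 3.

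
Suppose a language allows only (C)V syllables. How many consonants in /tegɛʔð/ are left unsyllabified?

Syllabifying with onset maximization leaves /ʔ/, /ð/ stranded (no codas are permitted; onsets are limited to one consonant).

2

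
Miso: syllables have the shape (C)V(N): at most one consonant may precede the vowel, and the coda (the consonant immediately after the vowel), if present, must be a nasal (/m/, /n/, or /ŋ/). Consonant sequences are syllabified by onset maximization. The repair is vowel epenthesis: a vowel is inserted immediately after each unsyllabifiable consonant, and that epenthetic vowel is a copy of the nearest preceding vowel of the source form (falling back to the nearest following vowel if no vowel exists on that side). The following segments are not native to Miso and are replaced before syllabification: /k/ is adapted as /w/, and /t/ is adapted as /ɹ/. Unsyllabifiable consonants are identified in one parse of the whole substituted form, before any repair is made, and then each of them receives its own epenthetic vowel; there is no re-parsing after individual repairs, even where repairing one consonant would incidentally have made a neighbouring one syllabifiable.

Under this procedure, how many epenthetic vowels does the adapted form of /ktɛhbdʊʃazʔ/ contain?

After substitution the input is /wɹɛhbdʊʃazʔ/.
The unsyllabifiable consonants are /w/, /h/, /b/, /z/, /ʔ/; each receives one epenthetic vowel.

5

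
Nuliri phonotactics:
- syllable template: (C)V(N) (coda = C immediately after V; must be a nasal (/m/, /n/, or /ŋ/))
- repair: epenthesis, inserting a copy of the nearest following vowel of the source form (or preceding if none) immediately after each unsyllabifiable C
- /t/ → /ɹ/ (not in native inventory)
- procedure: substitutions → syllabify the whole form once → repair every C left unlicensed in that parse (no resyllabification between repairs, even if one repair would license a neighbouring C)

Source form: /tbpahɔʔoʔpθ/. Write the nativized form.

Substitution: /t/ → /ɹ/, giving /ɹbpahɔʔoʔpθ/.
Under (C)V(N), the unsyllabifiable consonants are /ɹ/, /b/, /ʔ/, /p/, /θ/ (only a nasal (/m/, /n/, or /ŋ/) is licensed in coda position; onsets are limited to one consonant).
Inserting the epenthetic vowel yields /ɹ/ → /ɹa/, /b/ → /ba/, /ʔ/ → /ʔo/, /p/ → /po/, /θ/ → /θo/.

ɹabapahɔʔoʔopoθo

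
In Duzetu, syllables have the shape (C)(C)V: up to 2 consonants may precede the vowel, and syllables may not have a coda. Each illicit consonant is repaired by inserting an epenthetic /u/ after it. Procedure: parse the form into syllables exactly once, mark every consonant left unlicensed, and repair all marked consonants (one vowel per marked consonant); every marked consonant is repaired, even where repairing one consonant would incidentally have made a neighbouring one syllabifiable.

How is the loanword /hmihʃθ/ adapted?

The consonants /h/, /ʃ/, /θ/ cannot be parsed into a legal (C)(C)V syllable (no codas are permitted; onsets may contain at most 2 consonants).
Each unlicensed consonant becomes the onset of a new syllable: /h/ → /hu/, /ʃ/ → /ʃu/, /θ/ → /θu/.

hmihuʃuθu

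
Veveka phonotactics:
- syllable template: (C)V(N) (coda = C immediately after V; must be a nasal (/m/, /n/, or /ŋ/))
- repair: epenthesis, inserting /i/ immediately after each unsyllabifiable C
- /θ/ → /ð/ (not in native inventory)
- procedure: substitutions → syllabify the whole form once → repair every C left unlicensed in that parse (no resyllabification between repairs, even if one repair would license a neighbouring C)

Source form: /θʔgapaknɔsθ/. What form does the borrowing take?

ðiʔigapakinɔsiði

Substitution: /θ/ → /ð/, giving /ðʔgapaknɔsð/.
Syllabifying with onset maximization leaves /ð/, /ʔ/, /k/, /s/, /ð/ stranded (only a nasal (/m/, /n/, or /ŋ/) is licensed in coda position; onsets are limited to one consonant).
Epenthesis after each stranded consonant: /ð/ → /ði/, /ʔ/ → /ʔi/, /k/ → /ki/, /s/ → /si/, /ð/ → /ði/.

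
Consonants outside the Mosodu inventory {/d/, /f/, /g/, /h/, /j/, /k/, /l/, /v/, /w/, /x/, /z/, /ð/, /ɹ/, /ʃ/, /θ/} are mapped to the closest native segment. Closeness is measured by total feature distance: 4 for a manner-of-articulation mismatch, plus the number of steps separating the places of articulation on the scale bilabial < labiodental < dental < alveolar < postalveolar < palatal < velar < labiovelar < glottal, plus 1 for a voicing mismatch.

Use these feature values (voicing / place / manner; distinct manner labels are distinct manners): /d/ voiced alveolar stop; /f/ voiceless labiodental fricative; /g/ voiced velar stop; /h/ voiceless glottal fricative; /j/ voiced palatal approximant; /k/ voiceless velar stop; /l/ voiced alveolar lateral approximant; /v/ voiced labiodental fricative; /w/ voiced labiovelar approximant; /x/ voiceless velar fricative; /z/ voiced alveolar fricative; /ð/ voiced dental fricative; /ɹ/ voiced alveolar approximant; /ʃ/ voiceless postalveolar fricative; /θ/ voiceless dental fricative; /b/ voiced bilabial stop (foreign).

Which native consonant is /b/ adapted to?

d

/d/ is closest: same manner (stop), place distance 3 (bilabial→alveolar), same voicing; total 3. Next closest is /v/ at distance 5.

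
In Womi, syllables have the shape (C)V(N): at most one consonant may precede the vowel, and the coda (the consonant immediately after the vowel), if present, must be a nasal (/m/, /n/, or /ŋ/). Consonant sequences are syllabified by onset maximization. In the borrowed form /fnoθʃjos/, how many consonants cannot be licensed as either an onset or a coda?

4

The consonants /f/, /θ/, /ʃ/, /s/ cannot be parsed into a legal (C)V(N) syllable (only a nasal (/m/, /n/, or /ŋ/) is licensed in coda position; onsets are limited to one consonant).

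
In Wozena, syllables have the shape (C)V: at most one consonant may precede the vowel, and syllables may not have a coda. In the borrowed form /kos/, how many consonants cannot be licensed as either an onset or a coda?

1

Syllabifying with onset maximization leaves /s/ stranded (no codas are permitted; onsets are limited to one consonant).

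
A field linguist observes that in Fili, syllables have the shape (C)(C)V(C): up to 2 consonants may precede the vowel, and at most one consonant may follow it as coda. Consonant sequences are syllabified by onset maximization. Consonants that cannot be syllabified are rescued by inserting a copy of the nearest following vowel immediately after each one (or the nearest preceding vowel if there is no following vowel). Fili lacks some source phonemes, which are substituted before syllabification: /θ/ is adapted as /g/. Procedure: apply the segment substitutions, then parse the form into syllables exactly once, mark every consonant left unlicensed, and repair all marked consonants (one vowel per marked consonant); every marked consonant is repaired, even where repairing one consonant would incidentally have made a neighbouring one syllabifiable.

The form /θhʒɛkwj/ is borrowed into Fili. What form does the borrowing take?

gɛhʒɛkwɛjɛ

Substitution: /θ/ → /g/, giving /ghʒɛkwj/.
The consonants /g/, /w/, /j/ cannot be parsed into a legal (C)(C)V(C) syllable (at most one coda consonant is licensed; onsets may contain at most 2 consonants).
Each unlicensed consonant becomes the onset of a new syllable: /g/ → /gɛ/, /w/ → /wɛ/, /j/ → /jɛ/.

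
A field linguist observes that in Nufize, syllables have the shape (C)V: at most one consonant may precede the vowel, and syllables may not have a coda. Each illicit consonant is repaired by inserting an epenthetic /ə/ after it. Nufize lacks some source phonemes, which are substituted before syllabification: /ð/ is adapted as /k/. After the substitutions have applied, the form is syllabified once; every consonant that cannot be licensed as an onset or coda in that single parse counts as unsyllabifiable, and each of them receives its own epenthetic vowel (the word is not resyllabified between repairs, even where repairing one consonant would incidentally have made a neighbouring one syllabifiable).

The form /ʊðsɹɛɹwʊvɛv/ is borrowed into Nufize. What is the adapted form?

Substitution: /ð/ → /k/, giving /ʊksɹɛɹwʊvɛv/.
Under (C)V, the unsyllabifiable consonants are /k/, /s/, /ɹ/, /v/ (no codas are permitted; onsets are limited to one consonant).
Inserting the epenthetic vowel yields /k/ → /kə/, /s/ → /sə/, /ɹ/ → /ɹə/, /v/ → /və/.

ʊkəsəɹɛɹəwʊvɛvə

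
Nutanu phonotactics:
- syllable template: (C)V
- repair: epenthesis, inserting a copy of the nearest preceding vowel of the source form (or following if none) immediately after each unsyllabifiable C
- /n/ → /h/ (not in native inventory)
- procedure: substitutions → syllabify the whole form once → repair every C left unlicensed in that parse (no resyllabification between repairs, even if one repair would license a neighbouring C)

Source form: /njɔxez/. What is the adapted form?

hɔjɔxeze

Substitution: /n/ → /h/, giving /hjɔxez/.
The consonants /h/, /z/ cannot be parsed into a legal (C)V syllable (no codas are permitted; onsets are limited to one consonant).
Inserting the epenthetic vowel yields /h/ → /hɔ/, /z/ → /ze/.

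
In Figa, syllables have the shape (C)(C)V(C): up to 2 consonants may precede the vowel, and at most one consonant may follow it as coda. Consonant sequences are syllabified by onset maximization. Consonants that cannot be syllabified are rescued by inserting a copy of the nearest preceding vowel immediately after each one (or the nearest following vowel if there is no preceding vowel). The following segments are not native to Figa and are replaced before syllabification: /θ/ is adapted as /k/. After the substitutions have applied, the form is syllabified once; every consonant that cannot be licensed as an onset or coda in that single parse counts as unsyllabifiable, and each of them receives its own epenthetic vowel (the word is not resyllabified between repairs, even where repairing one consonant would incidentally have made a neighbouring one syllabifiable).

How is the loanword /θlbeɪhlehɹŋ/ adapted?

kelbeɪhlehɹeŋe

Substitution: /θ/ → /k/, giving /klbeɪhlehɹŋ/.
Syllabifying with onset maximization leaves /k/, /ɹ/, /ŋ/ stranded (at most one coda consonant is licensed; onsets may contain at most 2 consonants).
Epenthesis after each stranded consonant: /k/ → /ke/, /ɹ/ → /ɹe/, /ŋ/ → /ŋe/.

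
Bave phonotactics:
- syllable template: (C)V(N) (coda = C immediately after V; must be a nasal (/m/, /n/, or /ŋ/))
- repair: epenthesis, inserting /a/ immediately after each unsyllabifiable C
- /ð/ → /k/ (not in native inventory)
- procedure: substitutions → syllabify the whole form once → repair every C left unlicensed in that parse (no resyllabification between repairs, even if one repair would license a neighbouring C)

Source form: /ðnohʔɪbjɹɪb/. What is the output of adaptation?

kanohaʔɪbajaɹɪba

Substitution: /ð/ → /k/, giving /knohʔɪbjɹɪb/.
The consonants /k/, /h/, /b/, /j/, /b/ cannot be parsed into a legal (C)V(N) syllable (only a nasal (/m/, /n/, or /ŋ/) is licensed in coda position; onsets are limited to one consonant).
Each unlicensed consonant becomes the onset of a new syllable: /k/ → /ka/, /h/ → /ha/, /b/ → /ba/, /j/ → /ja/, /b/ → /ba/.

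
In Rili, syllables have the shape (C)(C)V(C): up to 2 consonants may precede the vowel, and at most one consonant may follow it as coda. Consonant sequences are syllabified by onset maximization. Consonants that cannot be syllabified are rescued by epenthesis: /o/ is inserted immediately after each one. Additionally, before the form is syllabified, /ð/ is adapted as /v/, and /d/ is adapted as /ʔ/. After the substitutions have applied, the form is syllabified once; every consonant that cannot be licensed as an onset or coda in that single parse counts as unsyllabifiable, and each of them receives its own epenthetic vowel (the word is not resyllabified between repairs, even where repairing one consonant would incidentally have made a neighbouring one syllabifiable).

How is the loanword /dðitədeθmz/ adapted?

ʔvitəʔeθmozo

Substitution: /d/ → /ʔ/, /ð/ → /v/, giving /ʔvitəʔeθmz/.
Under (C)(C)V(C), the unsyllabifiable consonants are /m/, /z/ (at most one coda consonant is licensed; onsets may contain at most 2 consonants).
Epenthesis after each stranded consonant: /m/ → /mo/, /z/ → /zo/.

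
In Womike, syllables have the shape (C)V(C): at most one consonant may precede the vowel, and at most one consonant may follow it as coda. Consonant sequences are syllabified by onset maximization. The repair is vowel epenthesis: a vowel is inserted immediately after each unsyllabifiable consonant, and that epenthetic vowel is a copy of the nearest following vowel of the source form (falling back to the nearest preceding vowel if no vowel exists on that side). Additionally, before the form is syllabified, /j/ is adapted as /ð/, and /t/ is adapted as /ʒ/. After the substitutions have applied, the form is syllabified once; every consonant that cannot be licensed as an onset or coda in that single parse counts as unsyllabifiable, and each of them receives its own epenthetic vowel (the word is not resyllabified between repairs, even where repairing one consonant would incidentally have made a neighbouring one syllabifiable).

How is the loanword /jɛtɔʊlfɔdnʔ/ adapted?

Substitution: /j/ → /ð/, /t/ → /ʒ/, giving /ðɛʒɔʊlfɔdnʔ/.
Under (C)V(C), the unsyllabifiable consonants are /n/, /ʔ/ (at most one coda consonant is licensed; onsets are limited to one consonant).
Epenthesis after each stranded consonant: /n/ → /nɔ/, /ʔ/ → /ʔɔ/.

ðɛʒɔʊlfɔdnɔʔɔ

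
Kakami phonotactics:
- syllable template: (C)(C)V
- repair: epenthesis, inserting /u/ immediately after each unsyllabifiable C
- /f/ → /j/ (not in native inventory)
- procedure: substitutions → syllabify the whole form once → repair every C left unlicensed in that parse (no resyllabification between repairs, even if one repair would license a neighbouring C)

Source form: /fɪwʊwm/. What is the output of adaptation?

Substitution: /f/ → /j/, giving /jɪwʊwm/.
Under (C)(C)V, the unsyllabifiable consonants are /w/, /m/ (no codas are permitted; onsets may contain at most 2 consonants).
Each unlicensed consonant becomes the onset of a new syllable: /w/ → /wu/, /m/ → /mu/.

jɪwʊwumu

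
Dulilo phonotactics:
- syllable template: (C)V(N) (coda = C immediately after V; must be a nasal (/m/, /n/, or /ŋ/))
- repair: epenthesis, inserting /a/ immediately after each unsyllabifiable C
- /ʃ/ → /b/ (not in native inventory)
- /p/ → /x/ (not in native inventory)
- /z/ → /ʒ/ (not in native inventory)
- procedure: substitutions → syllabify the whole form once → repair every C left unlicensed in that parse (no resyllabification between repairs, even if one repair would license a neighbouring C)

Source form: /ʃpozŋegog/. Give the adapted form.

baxoʒaŋegoga

Substitution: /ʃ/ → /b/, /p/ → /x/, /z/ → /ʒ/, giving /bxoʒŋegog/.
Syllabifying with onset maximization leaves /b/, /ʒ/, /g/ stranded (only a nasal (/m/, /n/, or /ŋ/) is licensed in coda position; onsets are limited to one consonant).
Epenthesis after each stranded consonant: /b/ → /ba/, /ʒ/ → /ʒa/, /g/ → /ga/.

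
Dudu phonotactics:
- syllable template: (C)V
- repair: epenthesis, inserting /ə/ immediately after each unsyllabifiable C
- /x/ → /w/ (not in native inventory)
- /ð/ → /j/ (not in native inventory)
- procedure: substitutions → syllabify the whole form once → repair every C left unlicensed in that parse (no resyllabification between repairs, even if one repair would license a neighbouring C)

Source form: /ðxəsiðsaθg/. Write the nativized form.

Substitution: /ð/ → /j/, /x/ → /w/, giving /jwəsijsaθg/.
Syllabifying with onset maximization leaves /j/, /j/, /θ/, /g/ stranded (no codas are permitted; onsets are limited to one consonant).
Epenthesis after each stranded consonant: /j/ → /jə/, /j/ → /jə/, /θ/ → /θə/, /g/ → /gə/.

jəwəsijəsaθəgə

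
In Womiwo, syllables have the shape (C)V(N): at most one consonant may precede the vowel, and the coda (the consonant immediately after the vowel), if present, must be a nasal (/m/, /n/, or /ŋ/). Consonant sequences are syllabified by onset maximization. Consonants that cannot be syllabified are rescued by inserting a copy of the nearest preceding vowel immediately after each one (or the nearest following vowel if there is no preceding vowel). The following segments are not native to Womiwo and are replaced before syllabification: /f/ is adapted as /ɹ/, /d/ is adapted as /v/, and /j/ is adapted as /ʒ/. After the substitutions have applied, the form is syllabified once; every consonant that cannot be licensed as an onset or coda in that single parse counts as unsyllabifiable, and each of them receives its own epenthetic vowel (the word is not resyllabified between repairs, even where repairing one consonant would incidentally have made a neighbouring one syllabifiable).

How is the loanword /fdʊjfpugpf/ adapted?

ɹʊvʊʒʊɹʊpugupuɹu

Substitution: /f/ → /ɹ/, /d/ → /v/, /j/ → /ʒ/, giving /ɹvʊʒɹpugpɹ/.
Under (C)V(N), the unsyllabifiable consonants are /ɹ/, /ʒ/, /ɹ/, /g/, /p/, /ɹ/ (only a nasal (/m/, /n/, or /ŋ/) is licensed in coda position; onsets are limited to one consonant).
Inserting the epenthetic vowel yields /ɹ/ → /ɹʊ/, /ʒ/ → /ʒʊ/, /ɹ/ → /ɹʊ/, /g/ → /gu/, /p/ → /pu/, /ɹ/ → /ɹu/.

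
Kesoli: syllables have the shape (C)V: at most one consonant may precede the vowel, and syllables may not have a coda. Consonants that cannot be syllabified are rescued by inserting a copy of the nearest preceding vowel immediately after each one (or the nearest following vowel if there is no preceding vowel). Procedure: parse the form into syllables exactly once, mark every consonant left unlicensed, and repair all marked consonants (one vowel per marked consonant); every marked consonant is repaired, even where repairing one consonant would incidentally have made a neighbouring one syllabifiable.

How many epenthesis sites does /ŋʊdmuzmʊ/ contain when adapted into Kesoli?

2

The unsyllabifiable consonants are /d/, /z/; each receives one epenthetic vowel.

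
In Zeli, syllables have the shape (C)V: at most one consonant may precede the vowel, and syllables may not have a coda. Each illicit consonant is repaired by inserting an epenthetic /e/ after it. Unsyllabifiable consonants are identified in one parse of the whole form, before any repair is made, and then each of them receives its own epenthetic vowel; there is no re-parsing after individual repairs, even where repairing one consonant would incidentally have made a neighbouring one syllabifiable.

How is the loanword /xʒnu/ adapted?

xeʒenu

Under (C)V, the unsyllabifiable consonants are /x/, /ʒ/ (no codas are permitted; onsets are limited to one consonant).
Epenthesis after each stranded consonant: /x/ → /xe/, /ʒ/ → /ʒe/.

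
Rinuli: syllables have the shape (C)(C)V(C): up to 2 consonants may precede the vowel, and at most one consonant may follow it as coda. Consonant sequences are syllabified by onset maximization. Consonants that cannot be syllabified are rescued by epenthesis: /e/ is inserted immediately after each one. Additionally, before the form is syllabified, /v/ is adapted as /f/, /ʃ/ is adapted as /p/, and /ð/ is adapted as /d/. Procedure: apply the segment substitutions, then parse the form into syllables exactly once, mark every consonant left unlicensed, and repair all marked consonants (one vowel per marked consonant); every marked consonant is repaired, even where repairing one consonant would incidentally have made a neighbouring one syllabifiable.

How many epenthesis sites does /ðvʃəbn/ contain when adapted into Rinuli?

After substitution the input is /dfpəbn/.
The unsyllabifiable consonants are /d/, /n/; each receives one epenthetic vowel.

2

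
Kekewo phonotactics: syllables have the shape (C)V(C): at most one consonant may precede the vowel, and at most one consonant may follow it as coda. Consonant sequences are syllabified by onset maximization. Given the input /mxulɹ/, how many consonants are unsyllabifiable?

2

The consonants /m/, /ɹ/ cannot be parsed into a legal (C)V(C) syllable (at most one coda consonant is licensed; onsets are limited to one consonant).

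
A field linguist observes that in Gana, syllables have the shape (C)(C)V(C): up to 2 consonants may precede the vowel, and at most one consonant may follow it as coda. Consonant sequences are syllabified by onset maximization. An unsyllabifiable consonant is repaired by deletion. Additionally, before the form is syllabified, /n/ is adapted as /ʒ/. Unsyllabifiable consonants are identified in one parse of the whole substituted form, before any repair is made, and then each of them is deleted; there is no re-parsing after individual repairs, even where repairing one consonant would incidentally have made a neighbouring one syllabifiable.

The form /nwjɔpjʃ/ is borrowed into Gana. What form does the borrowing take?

wjɔp

Substitution: /n/ → /ʒ/, giving /ʒwjɔpjʃ/.
Under (C)(C)V(C), the unsyllabifiable consonants are /ʒ/, /j/, /ʃ/ (at most one coda consonant is licensed; onsets may contain at most 2 consonants).
Deletion applies to /ʒ/, /j/, /ʃ/.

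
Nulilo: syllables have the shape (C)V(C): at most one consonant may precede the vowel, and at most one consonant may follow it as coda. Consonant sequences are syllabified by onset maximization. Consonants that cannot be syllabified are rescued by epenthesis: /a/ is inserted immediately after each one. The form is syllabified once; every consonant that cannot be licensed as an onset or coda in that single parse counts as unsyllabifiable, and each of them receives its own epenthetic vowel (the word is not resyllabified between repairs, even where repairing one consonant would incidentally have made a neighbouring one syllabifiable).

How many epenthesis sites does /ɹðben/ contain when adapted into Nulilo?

The unsyllabifiable consonants are /ɹ/, /ð/; each receives one epenthetic vowel.

2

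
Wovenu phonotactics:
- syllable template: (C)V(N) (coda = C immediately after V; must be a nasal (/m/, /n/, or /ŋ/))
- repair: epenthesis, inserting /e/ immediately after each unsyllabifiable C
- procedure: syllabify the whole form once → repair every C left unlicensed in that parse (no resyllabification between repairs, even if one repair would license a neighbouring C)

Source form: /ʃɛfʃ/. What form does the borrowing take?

The consonants /f/, /ʃ/ cannot be parsed into a legal (C)V(N) syllable (only a nasal (/m/, /n/, or /ŋ/) is licensed in coda position; onsets are limited to one consonant).
Inserting the epenthetic vowel yields /f/ → /fe/, /ʃ/ → /ʃe/.

ʃɛfeʃe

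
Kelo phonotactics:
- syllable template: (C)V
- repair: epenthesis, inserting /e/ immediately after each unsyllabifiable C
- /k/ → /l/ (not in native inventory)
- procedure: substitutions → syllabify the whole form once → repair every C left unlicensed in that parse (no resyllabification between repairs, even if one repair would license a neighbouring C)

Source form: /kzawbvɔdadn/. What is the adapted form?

lezawebevɔdadene

Substitution: /k/ → /l/, giving /lzawbvɔdadn/.
Syllabifying with onset maximization leaves /l/, /w/, /b/, /d/, /n/ stranded (no codas are permitted; onsets are limited to one consonant).
Inserting the epenthetic vowel yields /l/ → /le/, /w/ → /we/, /b/ → /be/, /d/ → /de/, /n/ → /ne/.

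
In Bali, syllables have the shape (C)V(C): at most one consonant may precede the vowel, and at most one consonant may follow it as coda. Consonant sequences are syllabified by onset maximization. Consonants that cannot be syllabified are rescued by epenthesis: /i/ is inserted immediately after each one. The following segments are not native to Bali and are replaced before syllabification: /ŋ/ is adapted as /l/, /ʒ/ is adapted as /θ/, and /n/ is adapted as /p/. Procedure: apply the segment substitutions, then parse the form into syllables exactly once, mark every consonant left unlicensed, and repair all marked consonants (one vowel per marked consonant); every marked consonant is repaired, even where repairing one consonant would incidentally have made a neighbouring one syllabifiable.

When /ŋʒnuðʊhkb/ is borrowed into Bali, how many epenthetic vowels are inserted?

After substitution the input is /lθpuðʊhkb/.
The unsyllabifiable consonants are /l/, /θ/, /k/, /b/; each receives one epenthetic vowel.

4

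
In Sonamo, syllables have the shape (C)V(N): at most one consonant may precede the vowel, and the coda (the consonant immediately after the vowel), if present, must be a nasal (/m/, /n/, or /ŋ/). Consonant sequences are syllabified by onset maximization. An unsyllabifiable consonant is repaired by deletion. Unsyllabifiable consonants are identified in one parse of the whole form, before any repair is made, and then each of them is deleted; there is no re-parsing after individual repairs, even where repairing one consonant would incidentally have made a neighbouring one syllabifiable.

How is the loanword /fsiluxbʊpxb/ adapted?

Under (C)V(N), the unsyllabifiable consonants are /f/, /x/, /p/, /x/, /b/ (only a nasal (/m/, /n/, or /ŋ/) is licensed in coda position; onsets are limited to one consonant).
Deleting the stranded consonants removes /f/, /x/, /p/, /x/, /b/.

silubʊ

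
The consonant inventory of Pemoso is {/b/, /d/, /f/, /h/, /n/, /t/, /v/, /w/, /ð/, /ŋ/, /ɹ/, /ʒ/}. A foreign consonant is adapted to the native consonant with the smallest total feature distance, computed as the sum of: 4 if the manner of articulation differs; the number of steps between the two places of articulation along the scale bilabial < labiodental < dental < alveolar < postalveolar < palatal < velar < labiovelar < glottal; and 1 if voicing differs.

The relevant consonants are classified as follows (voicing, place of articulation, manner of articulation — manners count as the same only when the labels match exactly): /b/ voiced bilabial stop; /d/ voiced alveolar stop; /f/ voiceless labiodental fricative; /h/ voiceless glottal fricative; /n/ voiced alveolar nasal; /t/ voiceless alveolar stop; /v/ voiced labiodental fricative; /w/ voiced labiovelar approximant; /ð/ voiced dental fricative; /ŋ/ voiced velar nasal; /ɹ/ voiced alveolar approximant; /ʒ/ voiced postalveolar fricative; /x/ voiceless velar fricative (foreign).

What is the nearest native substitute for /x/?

/h/ is closest: same manner (fricative), place distance 2 (velar→glottal), same voicing; total 2. Next closest is /ʒ/ at distance 3.

h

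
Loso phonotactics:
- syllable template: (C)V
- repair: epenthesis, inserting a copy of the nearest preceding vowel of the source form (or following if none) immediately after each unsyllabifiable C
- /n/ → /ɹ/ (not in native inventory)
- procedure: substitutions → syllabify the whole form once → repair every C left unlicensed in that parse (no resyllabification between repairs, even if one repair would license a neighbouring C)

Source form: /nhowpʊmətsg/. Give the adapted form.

ɹohowopʊmətəsəgə

Substitution: /n/ → /ɹ/, giving /ɹhowpʊmətsg/.
Syllabifying with onset maximization leaves /ɹ/, /w/, /t/, /s/, /g/ stranded (no codas are permitted; onsets are limited to one consonant).
Each unlicensed consonant becomes the onset of a new syllable: /ɹ/ → /ɹo/, /w/ → /wo/, /t/ → /tə/, /s/ → /sə/, /g/ → /gə/.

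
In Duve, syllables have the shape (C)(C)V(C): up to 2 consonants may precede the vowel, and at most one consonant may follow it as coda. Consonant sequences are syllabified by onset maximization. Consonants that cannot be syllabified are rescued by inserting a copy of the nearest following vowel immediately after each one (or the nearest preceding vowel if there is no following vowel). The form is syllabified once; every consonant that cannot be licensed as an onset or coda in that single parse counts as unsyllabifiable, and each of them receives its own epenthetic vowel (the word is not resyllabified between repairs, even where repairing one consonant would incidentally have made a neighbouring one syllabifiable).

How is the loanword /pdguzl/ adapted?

pudguzlu

Syllabifying with onset maximization leaves /p/, /l/ stranded (at most one coda consonant is licensed; onsets may contain at most 2 consonants).
Epenthesis after each stranded consonant: /p/ → /pu/, /l/ → /lu/.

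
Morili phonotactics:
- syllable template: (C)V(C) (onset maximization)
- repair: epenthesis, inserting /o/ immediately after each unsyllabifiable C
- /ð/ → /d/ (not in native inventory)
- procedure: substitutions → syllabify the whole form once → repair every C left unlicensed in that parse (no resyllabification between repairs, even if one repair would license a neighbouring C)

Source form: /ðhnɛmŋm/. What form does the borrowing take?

dohonɛmŋomo

Substitution: /ð/ → /d/, giving /dhnɛmŋm/.
Syllabifying with onset maximization leaves /d/, /h/, /ŋ/, /m/ stranded (at most one coda consonant is licensed; onsets are limited to one consonant).
Each unlicensed consonant becomes the onset of a new syllable: /d/ → /do/, /h/ → /ho/, /ŋ/ → /ŋo/, /m/ → /mo/.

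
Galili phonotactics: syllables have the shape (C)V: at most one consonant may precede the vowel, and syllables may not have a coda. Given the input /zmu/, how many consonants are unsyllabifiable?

1

Under (C)V, the unsyllabifiable consonants are /z/ (no codas are permitted; onsets are limited to one consonant).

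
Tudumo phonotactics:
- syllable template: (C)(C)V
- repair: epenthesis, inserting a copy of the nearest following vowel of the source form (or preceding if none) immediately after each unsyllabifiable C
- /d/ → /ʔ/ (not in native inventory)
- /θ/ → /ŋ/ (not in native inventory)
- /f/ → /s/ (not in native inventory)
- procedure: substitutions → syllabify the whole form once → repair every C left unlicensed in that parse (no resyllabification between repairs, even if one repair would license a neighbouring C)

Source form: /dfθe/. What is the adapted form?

Substitution: /d/ → /ʔ/, /f/ → /s/, /θ/ → /ŋ/, giving /ʔsŋe/.
Syllabifying with onset maximization leaves /ʔ/ stranded (no codas are permitted; onsets may contain at most 2 consonants).
Epenthesis after each stranded consonant: /ʔ/ → /ʔe/.

ʔesŋe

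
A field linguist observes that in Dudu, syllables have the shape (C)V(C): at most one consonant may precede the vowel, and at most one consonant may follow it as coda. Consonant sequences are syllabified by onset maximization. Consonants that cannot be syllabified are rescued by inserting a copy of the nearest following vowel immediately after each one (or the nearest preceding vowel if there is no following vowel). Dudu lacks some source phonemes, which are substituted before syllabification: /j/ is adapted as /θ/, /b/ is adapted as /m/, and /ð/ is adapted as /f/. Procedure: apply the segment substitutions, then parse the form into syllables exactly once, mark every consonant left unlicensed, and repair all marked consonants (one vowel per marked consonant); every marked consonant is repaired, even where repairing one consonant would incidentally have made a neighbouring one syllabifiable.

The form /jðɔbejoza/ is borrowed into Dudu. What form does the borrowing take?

θɔfɔmeθoza

Substitution: /j/ → /θ/, /ð/ → /f/, /b/ → /m/, giving /θfɔmeθoza/.
Under (C)V(C), the unsyllabifiable consonants are /θ/ (at most one coda consonant is licensed; onsets are limited to one consonant).
Each unlicensed consonant becomes the onset of a new syllable: /θ/ → /θɔ/.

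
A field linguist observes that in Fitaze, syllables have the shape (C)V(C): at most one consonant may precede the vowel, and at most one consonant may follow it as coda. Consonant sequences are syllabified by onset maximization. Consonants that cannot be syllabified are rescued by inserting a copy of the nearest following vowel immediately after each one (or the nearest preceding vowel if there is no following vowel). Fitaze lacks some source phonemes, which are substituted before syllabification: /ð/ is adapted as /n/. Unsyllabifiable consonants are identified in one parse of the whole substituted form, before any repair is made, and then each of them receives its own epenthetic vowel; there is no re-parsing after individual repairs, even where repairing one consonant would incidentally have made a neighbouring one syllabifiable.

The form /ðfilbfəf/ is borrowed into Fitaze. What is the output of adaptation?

nifilbəfəf

Substitution: /ð/ → /n/, giving /nfilbfəf/.
Under (C)V(C), the unsyllabifiable consonants are /n/, /b/ (at most one coda consonant is licensed; onsets are limited to one consonant).
Each unlicensed consonant becomes the onset of a new syllable: /n/ → /ni/, /b/ → /bə/.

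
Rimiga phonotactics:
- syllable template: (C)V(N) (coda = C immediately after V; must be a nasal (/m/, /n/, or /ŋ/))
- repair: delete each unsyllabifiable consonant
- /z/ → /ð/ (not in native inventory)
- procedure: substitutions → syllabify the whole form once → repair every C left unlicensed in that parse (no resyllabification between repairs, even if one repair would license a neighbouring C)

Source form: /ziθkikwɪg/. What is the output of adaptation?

Substitution: /z/ → /ð/, giving /ðiθkikwɪg/.
Under (C)V(N), the unsyllabifiable consonants are /θ/, /k/, /g/ (only a nasal (/m/, /n/, or /ŋ/) is licensed in coda position; onsets are limited to one consonant).
Each unlicensed consonant is deleted: /θ/, /k/, /g/.

ðikiwɪ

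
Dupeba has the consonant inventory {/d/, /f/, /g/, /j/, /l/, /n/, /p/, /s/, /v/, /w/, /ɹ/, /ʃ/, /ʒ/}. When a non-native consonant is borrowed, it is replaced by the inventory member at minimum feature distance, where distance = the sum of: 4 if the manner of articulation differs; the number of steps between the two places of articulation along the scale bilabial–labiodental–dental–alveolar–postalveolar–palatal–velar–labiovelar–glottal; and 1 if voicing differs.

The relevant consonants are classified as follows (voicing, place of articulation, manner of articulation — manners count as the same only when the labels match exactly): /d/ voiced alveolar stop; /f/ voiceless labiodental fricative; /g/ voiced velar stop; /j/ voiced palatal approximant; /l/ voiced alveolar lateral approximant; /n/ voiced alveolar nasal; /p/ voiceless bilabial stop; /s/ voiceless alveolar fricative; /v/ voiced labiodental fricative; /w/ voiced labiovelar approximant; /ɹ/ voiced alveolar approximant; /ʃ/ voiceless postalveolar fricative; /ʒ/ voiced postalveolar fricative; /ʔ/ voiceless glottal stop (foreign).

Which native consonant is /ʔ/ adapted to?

g

/g/ is closest: same manner (stop), place distance 2 (glottal→velar), voicing differs (+1); total 3. Next closest is /d/ at distance 6.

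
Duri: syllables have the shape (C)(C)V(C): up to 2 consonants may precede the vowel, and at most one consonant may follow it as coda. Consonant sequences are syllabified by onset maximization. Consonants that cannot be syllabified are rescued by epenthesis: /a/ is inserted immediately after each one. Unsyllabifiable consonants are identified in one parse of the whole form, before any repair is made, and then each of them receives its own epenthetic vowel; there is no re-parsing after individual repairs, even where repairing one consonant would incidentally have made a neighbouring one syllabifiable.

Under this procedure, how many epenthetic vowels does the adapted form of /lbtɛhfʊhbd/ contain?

3

The unsyllabifiable consonants are /l/, /b/, /d/; each receives one epenthetic vowel.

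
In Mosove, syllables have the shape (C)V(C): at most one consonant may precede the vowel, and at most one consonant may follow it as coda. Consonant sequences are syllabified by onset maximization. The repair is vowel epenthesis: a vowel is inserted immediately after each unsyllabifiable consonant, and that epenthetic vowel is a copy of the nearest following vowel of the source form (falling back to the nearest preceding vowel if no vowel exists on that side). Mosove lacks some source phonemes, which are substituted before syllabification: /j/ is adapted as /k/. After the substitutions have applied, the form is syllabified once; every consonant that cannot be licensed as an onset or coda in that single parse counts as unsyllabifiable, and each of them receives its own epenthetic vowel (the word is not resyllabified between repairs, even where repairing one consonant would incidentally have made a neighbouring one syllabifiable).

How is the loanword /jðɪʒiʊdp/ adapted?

kɪðɪʒiʊdpʊ

Substitution: /j/ → /k/, giving /kðɪʒiʊdp/.
Under (C)V(C), the unsyllabifiable consonants are /k/, /p/ (at most one coda consonant is licensed; onsets are limited to one consonant).
Each unlicensed consonant becomes the onset of a new syllable: /k/ → /kɪ/, /p/ → /pʊ/.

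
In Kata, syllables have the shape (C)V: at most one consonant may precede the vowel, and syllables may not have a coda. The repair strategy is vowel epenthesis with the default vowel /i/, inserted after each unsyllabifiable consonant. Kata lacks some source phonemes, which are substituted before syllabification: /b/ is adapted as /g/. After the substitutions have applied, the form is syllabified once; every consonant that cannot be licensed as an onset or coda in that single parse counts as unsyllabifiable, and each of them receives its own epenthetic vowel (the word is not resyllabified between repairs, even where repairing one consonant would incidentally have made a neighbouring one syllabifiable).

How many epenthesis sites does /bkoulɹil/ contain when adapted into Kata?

After substitution the input is /gkoulɹil/.
The unsyllabifiable consonants are /g/, /l/, /l/; each receives one epenthetic vowel.

3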